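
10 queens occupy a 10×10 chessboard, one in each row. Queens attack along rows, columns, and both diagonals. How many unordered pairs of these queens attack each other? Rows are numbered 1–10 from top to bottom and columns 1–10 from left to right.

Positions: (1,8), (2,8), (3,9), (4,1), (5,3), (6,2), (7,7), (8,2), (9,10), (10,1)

Same column: (1,8)–(2,8) (column 8); (4,1)–(10,1) (column 1); (6,2)–(8,2) (column 2).
Same diagonal: (2,8)–(3,9) (|2−3| = |8−9| = 1); (2,8)–(8,2) (|2−8| = |8−2| = 6); (5,3)–(6,2) (|5−6| = |3−2| = 1).
Total attacking pairs: 6.

6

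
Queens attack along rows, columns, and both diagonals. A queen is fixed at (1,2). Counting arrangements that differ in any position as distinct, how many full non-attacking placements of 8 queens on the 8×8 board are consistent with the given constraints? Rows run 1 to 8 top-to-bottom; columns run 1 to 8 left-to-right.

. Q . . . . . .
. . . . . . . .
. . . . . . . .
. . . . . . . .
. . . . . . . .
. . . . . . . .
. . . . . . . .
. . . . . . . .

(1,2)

8

Branch on row 2: col 4 → 1; col 5 → 2; col 6 → 2; col 7 → 2; col 8 → 1.
Sum: 1 + 2 + 2 + 2 + 1 = 8.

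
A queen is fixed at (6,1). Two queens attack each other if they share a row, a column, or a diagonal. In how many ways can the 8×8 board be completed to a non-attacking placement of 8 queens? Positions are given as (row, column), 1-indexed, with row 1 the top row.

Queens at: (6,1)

Branch on row 1: col 2 → 1; col 3 → 4; col 4 → 4; col 5 → 4; col 7 → 3; col 8 → 0.
Sum: 1 + 4 + 4 + 4 + 3 + 0 = 16.

16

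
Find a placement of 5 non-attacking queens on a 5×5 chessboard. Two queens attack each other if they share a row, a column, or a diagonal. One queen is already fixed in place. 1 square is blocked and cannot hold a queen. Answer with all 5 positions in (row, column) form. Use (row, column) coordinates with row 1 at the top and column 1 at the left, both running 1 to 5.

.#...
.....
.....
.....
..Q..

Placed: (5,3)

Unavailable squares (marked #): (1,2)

Row 1: attacked by (5,3)→{3}. Blocked: 2. Safe: 1, 4, 5. Place at column 1.
Row 2: attacked by (1,1)→{1,2}; (5,3)→{3}. Safe: 4, 5. Place at column 4.
Row 3: attacked by (1,1)→{1,3}; (2,4)→{3,4,5}; (5,3)→{1,3,5}. Safe: 2. Place at column 2.
Row 4: attacked by (1,1)→{1,4}; (2,4)→{2,4}; (3,2)→{1,2,3}; (5,3)→{2,3,4}. Safe: 5. Place at column 5.
Columns [1, 4, 2, 5, 3], r−c [0, -2, 1, -1, 2], r+c [2, 6, 5, 9, 8] are all distinct, so no two queens attack.

(1,1) (2,4) (3,2) (4,5) (5,3)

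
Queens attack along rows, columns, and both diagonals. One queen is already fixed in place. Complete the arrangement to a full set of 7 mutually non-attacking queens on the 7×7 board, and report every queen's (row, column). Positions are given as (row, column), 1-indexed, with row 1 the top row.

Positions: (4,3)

Row 1: attacked by (4,3)→{3,6}. Safe: 1, 2, 4, 5, 7. Place at column 1.
Row 2: attacked by (1,1)→{1,2}; (4,3)→{1,3,5}. Safe: 4, 6, 7. Place at column 4.
Row 3: attacked by (1,1)→{1,3}; (2,4)→{3,4,5}; (4,3)→{2,3,4}. Safe: 6, 7. Place at column 7.
Row 5: attacked by (1,1)→{1,5}; (2,4)→{1,4,7}; (3,7)→{5,7}; (4,3)→{2,3,4}. Safe: 6. Place at column 6.
Row 6: attacked by (1,1)→{1,6}; (2,4)→{4}; (3,7)→{4,7}; (4,3)→{1,3,5}; (5,6)→{5,6,7}. Safe: 2. Place at column 2.
Row 7: attacked by (1,1)→{1,7}; (2,4)→{4}; (3,7)→{3,7}; (4,3)→{3,6}; (5,6)→{4,6}; (6,2)→{1,2,3}. Safe: 5. Place at column 5.
Columns [1, 4, 7, 3, 6, 2, 5], r−c [0, -2, -4, 1, -1, 4, 2], r+c [2, 6, 10, 7, 11, 8, 12] are all distinct, so no two queens attack.

(1,1) (2,4) (3,7) (4,3) (5,6) (6,2) (7,5)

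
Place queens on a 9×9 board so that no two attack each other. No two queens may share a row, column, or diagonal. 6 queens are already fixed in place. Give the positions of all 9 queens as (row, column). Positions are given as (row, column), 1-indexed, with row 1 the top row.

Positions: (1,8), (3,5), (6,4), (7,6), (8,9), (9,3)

(1,8) (2,2) (3,5) (4,7) (5,1) (6,4) (7,6) (8,9) (9,3)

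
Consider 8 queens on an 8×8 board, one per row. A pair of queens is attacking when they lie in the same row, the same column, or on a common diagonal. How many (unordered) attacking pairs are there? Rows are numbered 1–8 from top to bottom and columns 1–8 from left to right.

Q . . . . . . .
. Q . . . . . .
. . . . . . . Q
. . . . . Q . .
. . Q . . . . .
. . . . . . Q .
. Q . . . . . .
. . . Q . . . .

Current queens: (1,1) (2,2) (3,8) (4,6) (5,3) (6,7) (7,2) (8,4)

2

Same column: (2,2)–(7,2) (column 2).
Same diagonal: (1,1)–(2,2) (|1−2| = |1−2| = 1).
Total attacking pairs: 2.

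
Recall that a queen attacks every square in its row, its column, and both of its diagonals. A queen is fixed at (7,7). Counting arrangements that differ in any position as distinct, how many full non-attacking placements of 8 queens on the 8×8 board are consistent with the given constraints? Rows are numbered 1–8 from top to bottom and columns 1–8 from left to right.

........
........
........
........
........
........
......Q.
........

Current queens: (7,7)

16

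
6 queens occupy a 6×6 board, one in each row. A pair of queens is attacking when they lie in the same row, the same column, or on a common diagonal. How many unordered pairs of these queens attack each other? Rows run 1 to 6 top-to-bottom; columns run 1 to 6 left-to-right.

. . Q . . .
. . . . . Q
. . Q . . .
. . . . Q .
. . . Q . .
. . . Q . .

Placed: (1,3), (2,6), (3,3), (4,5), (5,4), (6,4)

Same column: (1,3)–(3,3) (column 3); (5,4)–(6,4) (column 4).
Same diagonal: (4,5)–(5,4) (|4−5| = |5−4| = 1).
Total attacking pairs: 3.

3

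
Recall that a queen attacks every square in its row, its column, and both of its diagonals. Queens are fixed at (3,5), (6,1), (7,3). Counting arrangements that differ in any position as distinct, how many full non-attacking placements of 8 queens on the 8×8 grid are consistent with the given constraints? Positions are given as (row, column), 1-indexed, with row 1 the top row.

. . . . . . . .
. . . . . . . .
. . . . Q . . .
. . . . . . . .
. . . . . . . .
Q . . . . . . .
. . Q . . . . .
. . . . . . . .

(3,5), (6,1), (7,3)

Branch on row 1: col 2 → 0; col 4 → 2; col 8 → 0.
Sum: 0 + 2 + 0 = 2.

2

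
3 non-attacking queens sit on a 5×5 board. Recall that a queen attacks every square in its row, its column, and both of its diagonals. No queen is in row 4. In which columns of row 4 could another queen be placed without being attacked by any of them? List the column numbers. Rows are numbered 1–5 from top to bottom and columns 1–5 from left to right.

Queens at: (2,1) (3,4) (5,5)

(2,1) attacks row 4 at column 1 and diagonals 3.
(3,4) attacks row 4 at column 4 and diagonals 3, 5.
(5,5) attacks row 4 at column 5 and diagonals 4.
Attacked columns: {1, 3, 4, 5}. Safe: {2}.

columns 2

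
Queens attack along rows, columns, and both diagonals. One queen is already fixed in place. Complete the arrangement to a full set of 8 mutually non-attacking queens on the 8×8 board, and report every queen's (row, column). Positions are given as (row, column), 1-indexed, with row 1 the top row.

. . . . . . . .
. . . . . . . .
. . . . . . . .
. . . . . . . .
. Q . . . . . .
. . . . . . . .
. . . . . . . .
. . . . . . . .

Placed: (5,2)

(1,1) (2,7) (3,5) (4,8) (5,2) (6,4) (7,6) (8,3)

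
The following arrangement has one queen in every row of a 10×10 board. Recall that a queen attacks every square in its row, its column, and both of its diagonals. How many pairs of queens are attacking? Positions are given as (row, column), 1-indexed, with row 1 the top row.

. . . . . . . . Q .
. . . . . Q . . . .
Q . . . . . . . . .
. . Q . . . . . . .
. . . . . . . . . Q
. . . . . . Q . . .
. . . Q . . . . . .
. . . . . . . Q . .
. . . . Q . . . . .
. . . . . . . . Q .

Same column: (1,9)–(10,9) (column 9).
Same diagonal: (4,3)–(10,9) (|4−10| = |3−9| = 6).
Total attacking pairs: 2.

2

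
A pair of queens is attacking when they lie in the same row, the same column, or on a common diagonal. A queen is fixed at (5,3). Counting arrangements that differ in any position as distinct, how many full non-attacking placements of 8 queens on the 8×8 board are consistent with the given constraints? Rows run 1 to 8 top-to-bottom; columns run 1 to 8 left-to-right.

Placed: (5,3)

12

Branch on row 1: col 1 → 1; col 2 → 3; col 4 → 0; col 5 → 6; col 6 → 2; col 8 → 0.
Sum: 1 + 3 + 0 + 6 + 2 + 0 = 12.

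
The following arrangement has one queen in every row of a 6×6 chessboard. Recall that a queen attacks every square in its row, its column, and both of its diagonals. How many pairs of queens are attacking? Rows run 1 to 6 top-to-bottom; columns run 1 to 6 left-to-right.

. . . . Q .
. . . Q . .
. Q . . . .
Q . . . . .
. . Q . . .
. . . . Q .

Same column: (1,5)–(6,5) (column 5).
Same diagonal: (1,5)–(2,4) (|1−2| = |5−4| = 1); (3,2)–(4,1) (|3−4| = |2−1| = 1); (3,2)–(6,5) (|3−6| = |2−5| = 3).
Total attacking pairs: 4.

4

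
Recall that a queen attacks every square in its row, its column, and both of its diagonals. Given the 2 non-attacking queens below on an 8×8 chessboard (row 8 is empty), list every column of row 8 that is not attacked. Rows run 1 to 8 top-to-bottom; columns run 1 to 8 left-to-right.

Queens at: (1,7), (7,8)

(1,7) attacks row 8 at column 7.
(7,8) attacks row 8 at column 8 and diagonals 7.
Attacked columns: {7, 8}. Safe: {1, 2, 3, 4, 5, 6}.

columns 1, 2, 3, 4, 5, 6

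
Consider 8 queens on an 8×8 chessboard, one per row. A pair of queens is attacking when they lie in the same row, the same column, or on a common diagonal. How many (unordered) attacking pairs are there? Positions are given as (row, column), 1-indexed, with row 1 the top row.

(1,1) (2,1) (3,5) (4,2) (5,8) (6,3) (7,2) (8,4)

3

Same column: (1,1)–(2,1) (column 1); (4,2)–(7,2) (column 2).
Same diagonal: (6,3)–(7,2) (|6−7| = |3−2| = 1).
Total attacking pairs: 3.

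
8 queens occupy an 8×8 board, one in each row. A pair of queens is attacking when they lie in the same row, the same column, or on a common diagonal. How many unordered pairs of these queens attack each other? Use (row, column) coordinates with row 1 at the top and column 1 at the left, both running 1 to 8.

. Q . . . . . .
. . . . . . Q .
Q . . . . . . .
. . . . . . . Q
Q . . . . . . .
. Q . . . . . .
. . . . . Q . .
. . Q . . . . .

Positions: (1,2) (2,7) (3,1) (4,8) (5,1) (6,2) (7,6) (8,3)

Same column: (1,2)–(6,2) (column 2); (3,1)–(5,1) (column 1).
Same diagonal: (5,1)–(6,2) (|5−6| = |1−2| = 1).
Total attacking pairs: 3.

3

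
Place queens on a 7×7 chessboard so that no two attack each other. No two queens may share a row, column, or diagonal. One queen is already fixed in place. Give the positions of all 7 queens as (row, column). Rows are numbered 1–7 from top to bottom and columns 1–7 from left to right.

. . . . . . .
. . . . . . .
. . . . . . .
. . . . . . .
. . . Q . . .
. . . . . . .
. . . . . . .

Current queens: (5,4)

(1,6) (2,2) (3,5) (4,1) (5,4) (6,7) (7,3)

Row 1: attacked by (5,4)→{4}. Safe: 1, 2, 3, 5, 6, 7. Place at column 6.
Row 2: attacked by (1,6)→{5,6,7}; (5,4)→{1,4,7}. Safe: 2, 3. Place at column 2.
Row 3: attacked by (1,6)→{4,6}; (2,2)→{1,2,3}; (5,4)→{2,4,6}. Safe: 5, 7. Place at column 5.
Row 4: attacked by (1,6)→{3,6}; (2,2)→{2,4}; (3,5)→{4,5,6}; (5,4)→{3,4,5}. Safe: 1, 7. Place at column 1.
Row 6: attacked by (1,6)→{1,6}; (2,2)→{2,6}; (3,5)→{2,5}; (4,1)→{1,3}; (5,4)→{3,4,5}. Safe: 7. Place at column 7.
Row 7: attacked by (1,6)→{6}; (2,2)→{2,7}; (3,5)→{1,5}; (4,1)→{1,4}; (5,4)→{2,4,6}; (6,7)→{6,7}. Safe: 3. Place at column 3.
Columns [6, 2, 5, 1, 4, 7, 3], r−c [-5, 0, -2, 3, 1, -1, 4], r+c [7, 4, 8, 5, 9, 13, 10] are all distinct, so no two queens attack.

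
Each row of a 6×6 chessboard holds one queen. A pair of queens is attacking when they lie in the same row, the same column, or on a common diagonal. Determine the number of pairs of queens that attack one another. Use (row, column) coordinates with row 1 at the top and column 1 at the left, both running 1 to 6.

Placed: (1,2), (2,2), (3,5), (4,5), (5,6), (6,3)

Same column: (1,2)–(2,2) (column 2); (3,5)–(4,5) (column 5).
Same diagonal: (1,2)–(4,5) (|1−4| = |2−5| = 3); (1,2)–(5,6) (|1−5| = |2−6| = 4); (4,5)–(5,6) (|4−5| = |5−6| = 1); (4,5)–(6,3) (|4−6| = |5−3| = 2).
Total attacking pairs: 6.

6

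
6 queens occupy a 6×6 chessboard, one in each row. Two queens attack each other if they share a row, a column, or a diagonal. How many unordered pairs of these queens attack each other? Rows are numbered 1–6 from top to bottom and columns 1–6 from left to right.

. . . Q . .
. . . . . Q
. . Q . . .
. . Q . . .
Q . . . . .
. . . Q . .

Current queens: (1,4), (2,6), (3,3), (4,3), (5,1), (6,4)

3

Same column: (1,4)–(6,4) (column 4); (3,3)–(4,3) (column 3).
Same diagonal: (3,3)–(5,1) (|3−5| = |3−1| = 2).
Total attacking pairs: 3.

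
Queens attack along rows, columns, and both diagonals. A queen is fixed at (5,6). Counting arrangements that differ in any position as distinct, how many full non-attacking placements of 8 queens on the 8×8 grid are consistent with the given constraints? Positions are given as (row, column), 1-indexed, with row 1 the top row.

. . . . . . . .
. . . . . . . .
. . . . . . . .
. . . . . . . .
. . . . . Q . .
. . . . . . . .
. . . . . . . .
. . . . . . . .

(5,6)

12

Branch on row 1: col 1 → 0; col 3 → 2; col 4 → 6; col 5 → 0; col 7 → 3; col 8 → 1.
Sum: 0 + 2 + 6 + 0 + 3 + 1 = 12.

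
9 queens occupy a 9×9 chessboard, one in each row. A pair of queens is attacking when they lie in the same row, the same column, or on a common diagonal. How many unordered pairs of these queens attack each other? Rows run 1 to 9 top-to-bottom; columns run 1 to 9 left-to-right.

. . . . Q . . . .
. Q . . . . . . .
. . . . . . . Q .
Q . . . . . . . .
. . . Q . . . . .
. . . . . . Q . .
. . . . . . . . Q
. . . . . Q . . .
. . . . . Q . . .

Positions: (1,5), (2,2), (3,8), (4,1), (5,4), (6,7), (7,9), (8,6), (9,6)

2

Same column: (8,6)–(9,6) (column 6).
Same diagonal: (4,1)–(9,6) (|4−9| = |1−6| = 5).
Total attacking pairs: 2.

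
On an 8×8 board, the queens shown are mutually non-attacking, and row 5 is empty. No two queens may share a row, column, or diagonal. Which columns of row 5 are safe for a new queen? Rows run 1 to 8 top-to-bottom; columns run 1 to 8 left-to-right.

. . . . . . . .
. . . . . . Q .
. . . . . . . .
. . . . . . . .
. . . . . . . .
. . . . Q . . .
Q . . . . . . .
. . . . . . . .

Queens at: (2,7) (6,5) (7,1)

columns 2, 8

(2,7) attacks row 5 at column 7 and diagonals 4.
(6,5) attacks row 5 at column 5 and diagonals 4, 6.
(7,1) attacks row 5 at column 1 and diagonals 3.
Attacked columns: {1, 3, 4, 5, 6, 7}. Safe: {2, 8}.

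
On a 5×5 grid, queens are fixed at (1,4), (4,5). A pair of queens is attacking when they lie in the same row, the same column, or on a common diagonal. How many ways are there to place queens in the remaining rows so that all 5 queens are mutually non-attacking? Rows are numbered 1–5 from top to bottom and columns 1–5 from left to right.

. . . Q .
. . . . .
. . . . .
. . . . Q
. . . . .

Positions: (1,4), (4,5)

Branch on row 2: col 1 → 1; col 2 → 0.
Sum: 1 + 0 = 1.

1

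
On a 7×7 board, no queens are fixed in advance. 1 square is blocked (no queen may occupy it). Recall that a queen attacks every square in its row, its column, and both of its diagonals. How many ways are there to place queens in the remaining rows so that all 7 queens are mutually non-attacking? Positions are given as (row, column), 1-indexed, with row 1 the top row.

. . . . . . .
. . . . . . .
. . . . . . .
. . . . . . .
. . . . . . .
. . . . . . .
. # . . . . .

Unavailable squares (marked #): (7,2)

33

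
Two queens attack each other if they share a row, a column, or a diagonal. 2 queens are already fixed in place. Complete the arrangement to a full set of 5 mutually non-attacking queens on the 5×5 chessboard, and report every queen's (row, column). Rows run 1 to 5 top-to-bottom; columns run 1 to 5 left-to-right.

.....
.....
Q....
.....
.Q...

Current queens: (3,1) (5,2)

Row 1: attacked by (3,1)→{1,3}; (5,2)→{2}. Safe: 4, 5. Place at column 5.
Row 2: attacked by (1,5)→{4,5}; (3,1)→{1,2}; (5,2)→{2,5}. Safe: 3. Place at column 3.
Row 4: attacked by (1,5)→{2,5}; (2,3)→{1,3,5}; (3,1)→{1,2}; (5,2)→{1,2,3}. Safe: 4. Place at column 4.
Columns [5, 3, 1, 4, 2], r−c [-4, -1, 2, 0, 3], r+c [6, 5, 4, 8, 7] are all distinct, so no two queens attack.

(1,5) (2,3) (3,1) (4,4) (5,2)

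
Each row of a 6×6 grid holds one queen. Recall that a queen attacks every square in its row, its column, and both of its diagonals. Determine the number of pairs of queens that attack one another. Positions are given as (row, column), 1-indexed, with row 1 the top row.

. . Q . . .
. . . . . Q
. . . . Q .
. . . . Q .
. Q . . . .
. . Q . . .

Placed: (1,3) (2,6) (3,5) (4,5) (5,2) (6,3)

6

Same column: (1,3)–(6,3) (column 3); (3,5)–(4,5) (column 5).
Same diagonal: (1,3)–(3,5) (|1−3| = |3−5| = 2); (2,6)–(3,5) (|2−3| = |6−5| = 1); (4,5)–(6,3) (|4−6| = |5−3| = 2); (5,2)–(6,3) (|5−6| = |2−3| = 1).
Total attacking pairs: 6.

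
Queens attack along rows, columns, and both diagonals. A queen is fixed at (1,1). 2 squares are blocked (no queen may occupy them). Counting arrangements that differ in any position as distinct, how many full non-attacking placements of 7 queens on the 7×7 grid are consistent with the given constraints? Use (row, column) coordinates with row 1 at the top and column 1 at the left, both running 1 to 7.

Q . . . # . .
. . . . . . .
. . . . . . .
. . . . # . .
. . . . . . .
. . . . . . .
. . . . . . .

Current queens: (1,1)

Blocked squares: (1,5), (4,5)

4

Branch on row 2: col 3 → 1; col 4 → 1; col 5 → 1; col 6 → 1; col 7 → 0.
Sum: 1 + 1 + 1 + 1 + 0 = 4.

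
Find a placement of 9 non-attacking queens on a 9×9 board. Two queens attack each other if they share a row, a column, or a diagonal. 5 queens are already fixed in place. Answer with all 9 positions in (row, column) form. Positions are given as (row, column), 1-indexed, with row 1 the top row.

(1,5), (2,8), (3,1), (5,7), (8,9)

(1,5) (2,8) (3,1) (4,4) (5,7) (6,3) (7,6) (8,9) (9,2)

Row 4: attacked by (1,5)→{2,5,8}; (2,8)→{6,8}; (3,1)→{1,2}; (5,7)→{6,7,8}; (8,9)→{5,9}. Safe: 3, 4. Place at column 4.
Row 6: attacked by (1,5)→{5}; (2,8)→{4,8}; (3,1)→{1,4}; (4,4)→{2,4,6}; (5,7)→{6,7,8}; (8,9)→{7,9}. Safe: 3. Place at column 3.
Row 7: attacked by (1,5)→{5}; (2,8)→{3,8}; (3,1)→{1,5}; (4,4)→{1,4,7}; (5,7)→{5,7,9}; (6,3)→{2,3,4}; (8,9)→{8,9}. Safe: 6. Place at column 6.
Row 9: attacked by (1,5)→{5}; (2,8)→{1,8}; (3,1)→{1,7}; (4,4)→{4,9}; (5,7)→{3,7}; (6,3)→{3,6}; (7,6)→{4,6,8}; (8,9)→{8,9}. Safe: 2. Place at column 2.
Columns [5, 8, 1, 4, 7, 3, 6, 9, 2], r−c [-4, -6, 2, 0, -2, 3, 1, -1, 7], r+c [6, 10, 4, 8, 12, 9, 13, 17, 11] are all distinct, so no two queens attack.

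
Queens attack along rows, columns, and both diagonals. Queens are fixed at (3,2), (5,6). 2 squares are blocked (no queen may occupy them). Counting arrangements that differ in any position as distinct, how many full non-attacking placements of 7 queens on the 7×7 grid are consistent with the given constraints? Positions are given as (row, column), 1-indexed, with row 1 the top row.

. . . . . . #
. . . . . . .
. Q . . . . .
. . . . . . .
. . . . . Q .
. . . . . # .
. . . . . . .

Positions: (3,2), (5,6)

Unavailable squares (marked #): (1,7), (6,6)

Branch on row 1: col 1 → 0; col 3 → 1; col 5 → 1.
Sum: 0 + 1 + 1 = 2.

2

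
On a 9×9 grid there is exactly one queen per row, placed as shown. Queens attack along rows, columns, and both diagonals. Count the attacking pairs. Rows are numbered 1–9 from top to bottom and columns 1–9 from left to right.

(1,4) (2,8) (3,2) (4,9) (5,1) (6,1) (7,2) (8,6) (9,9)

5

Same column: (3,2)–(7,2) (column 2); (4,9)–(9,9) (column 9); (5,1)–(6,1) (column 1).
Same diagonal: (1,4)–(3,2) (|1−3| = |4−2| = 2); (6,1)–(7,2) (|6−7| = |1−2| = 1).
Total attacking pairs: 5.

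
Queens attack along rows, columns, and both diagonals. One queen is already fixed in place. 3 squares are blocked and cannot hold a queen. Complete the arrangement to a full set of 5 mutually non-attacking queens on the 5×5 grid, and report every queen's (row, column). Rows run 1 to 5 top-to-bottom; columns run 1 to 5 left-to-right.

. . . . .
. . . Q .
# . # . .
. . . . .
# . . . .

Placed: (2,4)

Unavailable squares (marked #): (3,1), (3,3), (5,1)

(1,1) (2,4) (3,2) (4,5) (5,3)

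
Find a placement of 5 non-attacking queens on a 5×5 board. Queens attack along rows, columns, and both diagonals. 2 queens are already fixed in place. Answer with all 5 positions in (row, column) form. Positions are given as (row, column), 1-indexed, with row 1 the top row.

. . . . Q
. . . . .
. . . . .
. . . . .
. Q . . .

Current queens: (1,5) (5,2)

(1,5) (2,3) (3,1) (4,4) (5,2)

Row 2: attacked by (1,5)→{4,5}; (5,2)→{2,5}. Safe: 1, 3. Place at column 3.
Row 3: attacked by (1,5)→{3,5}; (2,3)→{2,3,4}; (5,2)→{2,4}. Safe: 1. Place at column 1.
Row 4: attacked by (1,5)→{2,5}; (2,3)→{1,3,5}; (3,1)→{1,2}; (5,2)→{1,2,3}. Safe: 4. Place at column 4.
Columns [5, 3, 1, 4, 2], r−c [-4, -1, 2, 0, 3], r+c [6, 5, 4, 8, 7] are all distinct, so no two queens attack.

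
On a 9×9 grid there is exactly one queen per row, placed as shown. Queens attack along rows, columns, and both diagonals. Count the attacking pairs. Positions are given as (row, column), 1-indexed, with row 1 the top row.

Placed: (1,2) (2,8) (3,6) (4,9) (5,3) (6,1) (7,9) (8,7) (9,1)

Same column: (4,9)–(7,9) (column 9); (6,1)–(9,1) (column 1).
Same diagonal: (2,8)–(9,1) (|2−9| = |8−1| = 7).
Total attacking pairs: 3.

3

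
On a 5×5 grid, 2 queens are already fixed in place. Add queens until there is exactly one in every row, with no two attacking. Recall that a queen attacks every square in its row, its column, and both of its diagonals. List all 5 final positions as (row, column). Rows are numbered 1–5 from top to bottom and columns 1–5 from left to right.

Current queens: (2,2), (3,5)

(1,4) (2,2) (3,5) (4,3) (5,1)

Row 1: attacked by (2,2)→{1,2,3}; (3,5)→{3,5}. Safe: 4. Place at column 4.
Row 4: attacked by (1,4)→{1,4}; (2,2)→{2,4}; (3,5)→{4,5}. Safe: 3. Place at column 3.
Row 5: attacked by (1,4)→{4}; (2,2)→{2,5}; (3,5)→{3,5}; (4,3)→{2,3,4}. Safe: 1. Place at column 1.
Columns [4, 2, 5, 3, 1], r−c [-3, 0, -2, 1, 4], r+c [5, 4, 8, 7, 6] are all distinct, so no two queens attack.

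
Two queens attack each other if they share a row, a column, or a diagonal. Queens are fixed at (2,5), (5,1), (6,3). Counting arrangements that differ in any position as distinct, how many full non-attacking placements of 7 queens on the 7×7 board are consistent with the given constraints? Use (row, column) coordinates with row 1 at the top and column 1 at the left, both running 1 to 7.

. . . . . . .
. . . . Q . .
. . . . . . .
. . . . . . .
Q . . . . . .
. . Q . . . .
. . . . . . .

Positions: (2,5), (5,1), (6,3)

1

Branch on row 1: col 2 → 1; col 7 → 0.
Sum: 1 + 0 = 1.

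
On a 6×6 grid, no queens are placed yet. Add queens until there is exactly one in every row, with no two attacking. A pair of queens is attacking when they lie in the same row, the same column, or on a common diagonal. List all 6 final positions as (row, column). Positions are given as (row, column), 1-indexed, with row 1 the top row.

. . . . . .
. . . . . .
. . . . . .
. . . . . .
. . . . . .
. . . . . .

Row 1: Safe: 1, 2, 3, 4, 5, 6. Place at column 3.
Row 2: attacked by (1,3)→{2,3,4}. Safe: 1, 5, 6. Place at column 6.
Row 3: attacked by (1,3)→{1,3,5}; (2,6)→{5,6}. Safe: 2, 4. Place at column 2.
Row 4: attacked by (1,3)→{3,6}; (2,6)→{4,6}; (3,2)→{1,2,3}. Safe: 5. Place at column 5.
Row 5: attacked by (1,3)→{3}; (2,6)→{3,6}; (3,2)→{2,4}; (4,5)→{4,5,6}. Safe: 1. Place at column 1.
Row 6: attacked by (1,3)→{3}; (2,6)→{2,6}; (3,2)→{2,5}; (4,5)→{3,5}; (5,1)→{1,2}. Safe: 4. Place at column 4.
Columns [3, 6, 2, 5, 1, 4], r−c [-2, -4, 1, -1, 4, 2], r+c [4, 8, 5, 9, 6, 10] are all distinct, so no two queens attack.

(1,3) (2,6) (3,2) (4,5) (5,1) (6,4)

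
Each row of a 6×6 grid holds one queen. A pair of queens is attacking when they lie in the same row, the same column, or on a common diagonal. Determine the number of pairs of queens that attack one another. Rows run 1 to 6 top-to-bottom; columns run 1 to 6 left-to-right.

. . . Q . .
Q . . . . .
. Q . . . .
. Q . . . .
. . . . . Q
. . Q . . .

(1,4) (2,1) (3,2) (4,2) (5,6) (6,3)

3

Same column: (3,2)–(4,2) (column 2).
Same diagonal: (1,4)–(3,2) (|1−3| = |4−2| = 2); (2,1)–(3,2) (|2−3| = |1−2| = 1).
Total attacking pairs: 3.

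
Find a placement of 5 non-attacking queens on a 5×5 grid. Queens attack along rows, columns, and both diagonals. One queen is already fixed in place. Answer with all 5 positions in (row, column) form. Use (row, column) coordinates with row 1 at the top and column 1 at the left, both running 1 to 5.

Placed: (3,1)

Row 1: attacked by (3,1)→{1,3}. Safe: 2, 4, 5. Place at column 5.
Row 2: attacked by (1,5)→{4,5}; (3,1)→{1,2}. Safe: 3. Place at column 3.
Row 4: attacked by (1,5)→{2,5}; (2,3)→{1,3,5}; (3,1)→{1,2}. Safe: 4. Place at column 4.
Row 5: attacked by (1,5)→{1,5}; (2,3)→{3}; (3,1)→{1,3}; (4,4)→{3,4,5}. Safe: 2. Place at column 2.
Columns [5, 3, 1, 4, 2], r−c [-4, -1, 2, 0, 3], r+c [6, 5, 4, 8, 7] are all distinct, so no two queens attack.

(1,5) (2,3) (3,1) (4,4) (5,2)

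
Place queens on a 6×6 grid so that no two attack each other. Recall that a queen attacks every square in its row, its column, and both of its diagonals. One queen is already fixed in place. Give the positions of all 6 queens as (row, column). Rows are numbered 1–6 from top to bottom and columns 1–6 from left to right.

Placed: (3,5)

Row 1: attacked by (3,5)→{3,5}. Safe: 1, 2, 4, 6. Place at column 4.
Row 2: attacked by (1,4)→{3,4,5}; (3,5)→{4,5,6}. Safe: 1, 2. Place at column 1.
Row 4: attacked by (1,4)→{1,4}; (2,1)→{1,3}; (3,5)→{4,5,6}. Safe: 2. Place at column 2.
Row 5: attacked by (1,4)→{4}; (2,1)→{1,4}; (3,5)→{3,5}; (4,2)→{1,2,3}. Safe: 6. Place at column 6.
Row 6: attacked by (1,4)→{4}; (2,1)→{1,5}; (3,5)→{2,5}; (4,2)→{2,4}; (5,6)→{5,6}. Safe: 3. Place at column 3.
Columns [4, 1, 5, 2, 6, 3], r−c [-3, 1, -2, 2, -1, 3], r+c [5, 3, 8, 6, 11, 9] are all distinct, so no two queens attack.

(1,4) (2,1) (3,5) (4,2) (5,6) (6,3)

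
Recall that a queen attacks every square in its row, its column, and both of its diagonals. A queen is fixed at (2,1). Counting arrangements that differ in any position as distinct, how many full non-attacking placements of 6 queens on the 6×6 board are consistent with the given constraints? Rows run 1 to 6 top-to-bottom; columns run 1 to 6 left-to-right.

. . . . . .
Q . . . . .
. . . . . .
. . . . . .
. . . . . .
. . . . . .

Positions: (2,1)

1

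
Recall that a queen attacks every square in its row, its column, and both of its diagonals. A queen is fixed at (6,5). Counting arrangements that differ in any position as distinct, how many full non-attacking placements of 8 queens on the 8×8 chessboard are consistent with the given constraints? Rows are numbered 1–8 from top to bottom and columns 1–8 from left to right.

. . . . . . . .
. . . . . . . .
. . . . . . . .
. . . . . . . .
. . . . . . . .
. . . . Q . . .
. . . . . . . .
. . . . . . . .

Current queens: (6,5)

Branch on row 1: col 1 → 0; col 2 → 2; col 3 → 2; col 4 → 1; col 6 → 3; col 7 → 2; col 8 → 2.
Sum: 0 + 2 + 2 + 1 + 3 + 2 + 2 = 12.

12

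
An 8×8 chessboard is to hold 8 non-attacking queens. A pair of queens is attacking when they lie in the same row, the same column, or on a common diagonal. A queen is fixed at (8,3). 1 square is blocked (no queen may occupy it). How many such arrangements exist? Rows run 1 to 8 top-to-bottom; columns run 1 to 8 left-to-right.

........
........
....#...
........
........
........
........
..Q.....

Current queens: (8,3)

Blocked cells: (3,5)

Branch on row 1: col 1 → 1; col 2 → 1; col 4 → 3; col 5 → 4; col 6 → 5; col 7 → 0; col 8 → 0.
Sum: 1 + 1 + 3 + 4 + 5 + 0 + 0 = 14.

14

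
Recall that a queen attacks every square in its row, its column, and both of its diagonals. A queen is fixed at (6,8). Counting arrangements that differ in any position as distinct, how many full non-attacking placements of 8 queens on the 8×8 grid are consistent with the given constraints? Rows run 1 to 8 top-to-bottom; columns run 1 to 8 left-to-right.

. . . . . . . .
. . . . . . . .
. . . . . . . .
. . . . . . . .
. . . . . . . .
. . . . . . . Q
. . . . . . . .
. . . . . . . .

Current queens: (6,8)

Branch on row 1: col 1 → 0; col 2 → 3; col 4 → 4; col 5 → 4; col 6 → 4; col 7 → 1.
Sum: 0 + 3 + 4 + 4 + 4 + 1 = 16.

16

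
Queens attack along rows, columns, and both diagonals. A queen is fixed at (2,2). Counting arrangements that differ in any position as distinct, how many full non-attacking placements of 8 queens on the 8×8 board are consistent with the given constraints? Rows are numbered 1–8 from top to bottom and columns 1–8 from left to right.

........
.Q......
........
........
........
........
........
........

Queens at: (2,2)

Branch on row 1: col 4 → 6; col 5 → 4; col 6 → 2; col 7 → 2; col 8 → 2.
Sum: 6 + 4 + 2 + 2 + 2 = 16.

16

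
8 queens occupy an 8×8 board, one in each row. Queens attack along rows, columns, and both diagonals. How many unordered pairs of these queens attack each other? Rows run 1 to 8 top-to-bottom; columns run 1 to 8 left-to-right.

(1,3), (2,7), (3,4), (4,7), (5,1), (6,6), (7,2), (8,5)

Same column: (2,7)–(4,7) (column 7).
Same diagonal: (2,7)–(7,2) (|2−7| = |7−2| = 5).
Total attacking pairs: 2.

2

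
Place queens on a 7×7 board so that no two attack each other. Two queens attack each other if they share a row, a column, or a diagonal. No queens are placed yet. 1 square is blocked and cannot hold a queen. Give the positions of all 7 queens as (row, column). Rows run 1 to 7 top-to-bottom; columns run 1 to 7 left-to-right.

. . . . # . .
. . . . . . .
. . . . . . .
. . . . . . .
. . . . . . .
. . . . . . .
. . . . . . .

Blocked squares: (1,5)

(1,4) (2,6) (3,1) (4,3) (5,5) (6,7) (7,2)

Row 1: Blocked: 5. Safe: 1, 2, 3, 4, 6, 7. Place at column 4.
Row 2: attacked by (1,4)→{3,4,5}. Safe: 1, 2, 6, 7. Place at column 6.
Row 3: attacked by (1,4)→{2,4,6}; (2,6)→{5,6,7}. Safe: 1, 3. Place at column 1.
Row 4: attacked by (1,4)→{1,4,7}; (2,6)→{4,6}; (3,1)→{1,2}. Safe: 3, 5. Place at column 3.
Row 5: attacked by (1,4)→{4}; (2,6)→{3,6}; (3,1)→{1,3}; (4,3)→{2,3,4}. Safe: 5, 7. Place at column 5.
Row 6: attacked by (1,4)→{4}; (2,6)→{2,6}; (3,1)→{1,4}; (4,3)→{1,3,5}; (5,5)→{4,5,6}. Safe: 7. Place at column 7.
Row 7: attacked by (1,4)→{4}; (2,6)→{1,6}; (3,1)→{1,5}; (4,3)→{3,6}; (5,5)→{3,5,7}; (6,7)→{6,7}. Safe: 2. Place at column 2.
Columns [4, 6, 1, 3, 5, 7, 2], r−c [-3, -4, 2, 1, 0, -1, 5], r+c [5, 8, 4, 7, 10, 13, 9] are all distinct, so no two queens attack.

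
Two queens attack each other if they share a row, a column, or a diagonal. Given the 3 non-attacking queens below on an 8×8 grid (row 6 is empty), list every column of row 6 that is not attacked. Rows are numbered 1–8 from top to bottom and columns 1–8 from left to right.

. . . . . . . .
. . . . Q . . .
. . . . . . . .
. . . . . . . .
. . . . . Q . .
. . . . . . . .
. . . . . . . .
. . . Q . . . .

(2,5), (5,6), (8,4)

columns 3, 8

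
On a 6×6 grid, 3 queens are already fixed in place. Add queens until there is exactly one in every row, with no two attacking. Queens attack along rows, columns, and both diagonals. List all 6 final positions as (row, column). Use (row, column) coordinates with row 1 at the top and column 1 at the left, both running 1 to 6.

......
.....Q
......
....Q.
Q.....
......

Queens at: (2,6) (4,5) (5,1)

Row 1: attacked by (2,6)→{5,6}; (4,5)→{2,5}; (5,1)→{1,5}. Safe: 3, 4. Place at column 3.
Row 3: attacked by (1,3)→{1,3,5}; (2,6)→{5,6}; (4,5)→{4,5,6}; (5,1)→{1,3}. Safe: 2. Place at column 2.
Row 6: attacked by (1,3)→{3}; (2,6)→{2,6}; (3,2)→{2,5}; (4,5)→{3,5}; (5,1)→{1,2}. Safe: 4. Place at column 4.
Columns [3, 6, 2, 5, 1, 4], r−c [-2, -4, 1, -1, 4, 2], r+c [4, 8, 5, 9, 6, 10] are all distinct, so no two queens attack.

(1,3) (2,6) (3,2) (4,5) (5,1) (6,4)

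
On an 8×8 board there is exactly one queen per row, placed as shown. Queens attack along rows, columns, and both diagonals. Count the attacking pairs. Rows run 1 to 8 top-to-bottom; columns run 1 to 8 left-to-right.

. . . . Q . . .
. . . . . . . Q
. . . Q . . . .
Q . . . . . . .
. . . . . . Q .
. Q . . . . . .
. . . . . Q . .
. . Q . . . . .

0

All columns are distinct and no two queens satisfy |Δrow| = |Δcol|, so no pair attacks.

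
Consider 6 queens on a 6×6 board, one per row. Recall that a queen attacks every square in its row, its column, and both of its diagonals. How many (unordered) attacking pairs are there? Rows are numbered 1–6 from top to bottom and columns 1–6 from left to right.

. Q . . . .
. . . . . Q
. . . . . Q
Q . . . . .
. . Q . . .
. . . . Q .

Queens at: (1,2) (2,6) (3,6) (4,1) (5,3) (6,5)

2

Same column: (2,6)–(3,6) (column 6).
Same diagonal: (2,6)–(5,3) (|2−5| = |6−3| = 3).
Total attacking pairs: 2.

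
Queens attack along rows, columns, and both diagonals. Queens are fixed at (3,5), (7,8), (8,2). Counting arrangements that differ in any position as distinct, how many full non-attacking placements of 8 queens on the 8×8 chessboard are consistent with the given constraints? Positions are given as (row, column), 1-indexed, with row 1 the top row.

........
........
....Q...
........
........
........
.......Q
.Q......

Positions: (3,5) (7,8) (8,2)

1

Branch on row 1: col 1 → 0; col 4 → 1; col 6 → 0.
Sum: 0 + 1 + 0 = 1.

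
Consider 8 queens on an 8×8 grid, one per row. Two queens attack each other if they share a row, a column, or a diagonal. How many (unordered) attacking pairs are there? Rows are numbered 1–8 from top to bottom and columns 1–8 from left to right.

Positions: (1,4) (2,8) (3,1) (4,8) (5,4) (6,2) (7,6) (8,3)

3

Same column: (1,4)–(5,4) (column 4); (2,8)–(4,8) (column 8).
Same diagonal: (5,4)–(7,6) (|5−7| = |4−6| = 2).
Total attacking pairs: 3.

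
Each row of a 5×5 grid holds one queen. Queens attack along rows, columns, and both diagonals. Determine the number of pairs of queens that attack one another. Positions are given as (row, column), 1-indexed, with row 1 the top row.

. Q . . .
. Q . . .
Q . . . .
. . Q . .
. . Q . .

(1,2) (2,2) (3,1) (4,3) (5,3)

4

Same column: (1,2)–(2,2) (column 2); (4,3)–(5,3) (column 3).
Same diagonal: (2,2)–(3,1) (|2−3| = |2−1| = 1); (3,1)–(5,3) (|3−5| = |1−3| = 2).
Total attacking pairs: 4.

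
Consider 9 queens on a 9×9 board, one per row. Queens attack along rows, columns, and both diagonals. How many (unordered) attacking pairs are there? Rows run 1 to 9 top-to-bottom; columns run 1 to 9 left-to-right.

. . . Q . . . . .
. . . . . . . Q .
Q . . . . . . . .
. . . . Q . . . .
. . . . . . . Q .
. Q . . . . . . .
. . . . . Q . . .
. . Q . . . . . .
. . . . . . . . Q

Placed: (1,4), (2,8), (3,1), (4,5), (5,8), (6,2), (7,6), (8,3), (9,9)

3

Same column: (2,8)–(5,8) (column 8).
Same diagonal: (1,4)–(5,8) (|1−5| = |4−8| = 4); (5,8)–(7,6) (|5−7| = |8−6| = 2).
Total attacking pairs: 3.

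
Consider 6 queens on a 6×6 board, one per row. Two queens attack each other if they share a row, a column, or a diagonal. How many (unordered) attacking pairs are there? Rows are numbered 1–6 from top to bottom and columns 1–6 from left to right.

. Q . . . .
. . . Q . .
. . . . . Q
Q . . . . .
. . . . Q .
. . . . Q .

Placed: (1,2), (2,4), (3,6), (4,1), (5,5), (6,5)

1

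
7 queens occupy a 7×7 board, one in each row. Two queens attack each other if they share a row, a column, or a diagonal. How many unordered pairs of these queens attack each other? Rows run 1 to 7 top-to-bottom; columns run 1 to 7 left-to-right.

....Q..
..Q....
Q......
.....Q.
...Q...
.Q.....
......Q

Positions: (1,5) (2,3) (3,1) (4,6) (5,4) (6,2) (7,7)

0

All columns are distinct and no two queens satisfy |Δrow| = |Δcol|, so no pair attacks.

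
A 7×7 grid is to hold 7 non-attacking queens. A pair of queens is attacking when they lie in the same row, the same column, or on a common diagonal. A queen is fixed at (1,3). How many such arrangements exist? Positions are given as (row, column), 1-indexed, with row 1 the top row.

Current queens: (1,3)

Branch on row 2: col 1 → 2; col 5 → 1; col 6 → 1; col 7 → 2.
Sum: 2 + 1 + 1 + 2 = 6.

6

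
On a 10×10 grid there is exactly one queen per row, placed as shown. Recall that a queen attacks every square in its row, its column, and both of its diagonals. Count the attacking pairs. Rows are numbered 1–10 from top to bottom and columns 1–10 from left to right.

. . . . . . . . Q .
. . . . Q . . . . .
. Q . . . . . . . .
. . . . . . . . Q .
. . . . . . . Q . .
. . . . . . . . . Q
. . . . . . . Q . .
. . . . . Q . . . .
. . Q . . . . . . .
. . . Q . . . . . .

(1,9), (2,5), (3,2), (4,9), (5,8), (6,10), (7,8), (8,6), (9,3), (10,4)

6

Same column: (1,9)–(4,9) (column 9); (5,8)–(7,8) (column 8).
Same diagonal: (2,5)–(5,8) (|2−5| = |5−8| = 3); (4,9)–(5,8) (|4−5| = |9−8| = 1); (8,6)–(10,4) (|8−10| = |6−4| = 2); (9,3)–(10,4) (|9−10| = |3−4| = 1).
Total attacking pairs: 6.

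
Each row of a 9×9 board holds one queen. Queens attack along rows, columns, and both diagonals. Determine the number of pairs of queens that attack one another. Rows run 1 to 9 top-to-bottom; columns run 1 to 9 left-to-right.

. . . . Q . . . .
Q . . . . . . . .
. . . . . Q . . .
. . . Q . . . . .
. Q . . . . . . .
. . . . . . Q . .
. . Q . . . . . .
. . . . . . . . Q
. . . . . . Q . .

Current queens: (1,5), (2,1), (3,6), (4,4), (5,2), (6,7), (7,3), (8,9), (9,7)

Same column: (6,7)–(9,7) (column 7).
Same diagonal: (6,7)–(8,9) (|6−8| = |7−9| = 2).
Total attacking pairs: 2.

2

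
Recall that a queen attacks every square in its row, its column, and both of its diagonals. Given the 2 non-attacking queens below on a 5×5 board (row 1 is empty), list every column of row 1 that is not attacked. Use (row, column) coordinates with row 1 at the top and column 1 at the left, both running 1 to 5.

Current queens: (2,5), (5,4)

(2,5) attacks row 1 at column 5 and diagonals 4.
(5,4) attacks row 1 at column 4.
Attacked columns: {4, 5}. Safe: {1, 2, 3}.

columns 1, 2, 3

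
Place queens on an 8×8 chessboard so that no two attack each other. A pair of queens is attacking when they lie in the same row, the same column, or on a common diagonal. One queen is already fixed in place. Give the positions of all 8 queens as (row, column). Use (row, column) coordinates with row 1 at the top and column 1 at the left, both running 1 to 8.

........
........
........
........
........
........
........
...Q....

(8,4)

(1,8) (2,3) (3,1) (4,6) (5,2) (6,5) (7,7) (8,4)

Row 1: attacked by (8,4)→{4}. Safe: 1, 2, 3, 5, 6, 7, 8. Place at column 8.
Row 2: attacked by (1,8)→{7,8}; (8,4)→{4}. Safe: 1, 2, 3, 5, 6. Place at column 3.
Row 3: attacked by (1,8)→{6,8}; (2,3)→{2,3,4}; (8,4)→{4}. Safe: 1, 5, 7. Place at column 1.
Row 4: attacked by (1,8)→{5,8}; (2,3)→{1,3,5}; (3,1)→{1,2}; (8,4)→{4,8}. Safe: 6, 7. Place at column 6.
Row 5: attacked by (1,8)→{4,8}; (2,3)→{3,6}; (3,1)→{1,3}; (4,6)→{5,6,7}; (8,4)→{1,4,7}. Safe: 2. Place at column 2.
Row 6: attacked by (1,8)→{3,8}; (2,3)→{3,7}; (3,1)→{1,4}; (4,6)→{4,6,8}; (5,2)→{1,2,3}; (8,4)→{2,4,6}. Safe: 5. Place at column 5.
Row 7: attacked by (1,8)→{2,8}; (2,3)→{3,8}; (3,1)→{1,5}; (4,6)→{3,6}; (5,2)→{2,4}; (6,5)→{4,5,6}; (8,4)→{3,4,5}. Safe: 7. Place at column 7.
Columns [8, 3, 1, 6, 2, 5, 7, 4], r−c [-7, -1, 2, -2, 3, 1, 0, 4], r+c [9, 5, 4, 10, 7, 11, 14, 12] are all distinct, so no two queens attack.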